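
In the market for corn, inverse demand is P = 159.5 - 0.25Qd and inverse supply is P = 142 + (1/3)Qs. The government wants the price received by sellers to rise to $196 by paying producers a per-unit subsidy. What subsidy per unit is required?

Required subsidy s = $77 per unit

At a seller price of 196, quantity supplied is -426 + 3·196 = 162.
Buyers absorb 162 only when they pay Pb = 159.5 − 0.25·162 = 119.
s = Ps − Pb = 196 − 119 = 77.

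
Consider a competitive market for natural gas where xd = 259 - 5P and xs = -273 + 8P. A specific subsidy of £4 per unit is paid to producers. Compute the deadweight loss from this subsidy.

Deadweight loss = 320/13

Pre-subsidy: 259 - 5P = -273 + 8P gives P* = 532/13, x* = 707/13.
With the subsidy, sellers receive Ps = Pb + 4 for each unit, where Pb is the price buyers pay.
Supply in terms of Pb becomes xs = -273 + 8(Pb + 4) = -241 + 8Pb. Setting this equal to demand: 259 - 5Pb = -241 + 8Pb, so Pb = 500/13.
Sellers receive Ps = 500/13 + 4 = 552/13; x' = 259 − 5·(500/13) = 867/13.
The subsidy expands output by 867/13 − 707/13 = 160/13 past the efficient level; on those units the gap between marginal cost and willingness to pay runs from 0 up to 4.
DWL = ½ × 4 × 160/13 = 320/13.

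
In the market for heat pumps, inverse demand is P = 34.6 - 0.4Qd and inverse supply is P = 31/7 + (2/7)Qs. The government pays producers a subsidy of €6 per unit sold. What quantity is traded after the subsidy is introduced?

Pre-subsidy: 34.6 - 0.4Q = 31/7 + (2/7)Q gives Q* = 44 and P* = 17.
With the subsidy, sellers receive Ps = Pb + 6 for each unit, where Pb is the price buyers pay.
On the curves, Pb = 34.6 - 0.4Q and Ps = 31/7 + (2/7)Q; the wedge Ps − Pb = 6 gives 31/7 + (2/7)Q − (34.6 - 0.4Q) = 6, so Q' = 52.75.
Then Pb = 34.6 − 0.4·52.75 = 13.5 and Ps = 31/7 + (2/7)·52.75 = 19.5.

Q' = 52.75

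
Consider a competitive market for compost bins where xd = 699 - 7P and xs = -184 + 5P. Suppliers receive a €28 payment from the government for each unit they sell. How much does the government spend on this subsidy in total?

Pre-subsidy: 699 - 7P = -184 + 5P gives P* = 883/12, x* = 2207/12.
With the subsidy, sellers receive Ps = Pb + 28 for each unit, where Pb is the price buyers pay.
Supply in terms of Pb becomes xs = -184 + 5(Pb + 28) = -44 + 5Pb. Setting this equal to demand: 699 - 7Pb = -44 + 5Pb, so Pb = 743/12.
Sellers receive Ps = 743/12 + 28 = 1079/12; x' = 699 − 7·(743/12) = 3187/12.
Government outlay = subsidy × quantity = 28 × 3187/12 = 22309/3.

Government cost = 22309/3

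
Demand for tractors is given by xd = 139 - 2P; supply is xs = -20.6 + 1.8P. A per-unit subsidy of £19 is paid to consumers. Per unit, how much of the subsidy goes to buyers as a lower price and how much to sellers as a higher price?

Pre-subsidy: 139 - 2P = -20.6 + 1.8P gives P* = 42, x* = 55.
With the rebate, buyers effectively pay Pb = Ps − 19, where Ps is the price sellers receive.
Demand in terms of Ps becomes xd = 139 − 2(Ps − 19) = 177 - 2Ps. Setting this equal to supply: 177 - 2Ps = -20.6 + 1.8Ps, so Ps = 52.
Buyers pay Pb = 52 − 19 = 33; x' = -20.6 + 1.8·52 = 73.
Buyers' price falls by P* − Pb = 42 − 33 = 9; sellers' price rises by Ps − P* = 52 − 42 = 10.

Buyers gain £9 per unit; sellers gain £10 per unit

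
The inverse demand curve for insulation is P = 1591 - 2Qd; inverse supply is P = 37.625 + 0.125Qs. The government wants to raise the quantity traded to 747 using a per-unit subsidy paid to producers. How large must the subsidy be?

At Q = 747, from the demand curve buyers pay Pb = 1591 − 2·747 = 97; from the supply curve sellers need Ps = 37.625 + 0.125·747 = 131.
The subsidy must fill the gap: s = Ps − Pb = 131 − 97 = 34.

Required subsidy s = 34 per unit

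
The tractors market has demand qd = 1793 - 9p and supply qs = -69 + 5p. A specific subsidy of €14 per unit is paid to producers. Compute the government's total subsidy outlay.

Government cost = €8974

Pre-subsidy: 1793 - 9p = -69 + 5p gives p* = 133, q* = 596.
With the subsidy, sellers receive ps = pb + 14 for each unit, where pb is the price buyers pay.
Supply in terms of pb becomes qs = -69 + 5(pb + 14) = 1 + 5pb. Setting this equal to demand: 1793 - 9pb = 1 + 5pb, so pb = 128.
Sellers receive ps = 128 + 14 = 142; q' = 1793 − 9·128 = 641.
Government outlay = subsidy × quantity = 14 × 641 = 8974.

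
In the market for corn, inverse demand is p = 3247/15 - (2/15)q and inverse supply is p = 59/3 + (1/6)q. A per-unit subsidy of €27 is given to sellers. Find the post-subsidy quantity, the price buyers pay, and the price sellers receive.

Pre-subsidy: 3247/15 - (2/15)q = 59/3 + (1/6)q gives q* = 656 and p* = 129.
With the subsidy, sellers receive ps = pb + 27 for each unit, where pb is the price buyers pay.
On the curves, pb = 3247/15 - (2/15)q and ps = 59/3 + (1/6)q; the wedge ps − pb = 27 gives 59/3 + (1/6)q − (3247/15 - (2/15)q) = 27, so q' = 746.
Then pb = 3247/15 − (2/15)·746 = 117 and ps = 59/3 + (1/6)·746 = 144.

q' = 746; buyers pay €117; sellers receive €144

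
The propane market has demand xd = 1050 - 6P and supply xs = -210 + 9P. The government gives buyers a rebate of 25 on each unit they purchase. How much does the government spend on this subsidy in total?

Government cost = 15900

Pre-subsidy: 1050 - 6P = -210 + 9P gives P* = 84, x* = 546.
With the rebate, buyers effectively pay Pb = Ps − 25, where Ps is the price sellers receive.
Demand in terms of Ps becomes xd = 1050 − 6(Ps − 25) = 1200 - 6Ps. Setting this equal to supply: 1200 - 6Ps = -210 + 9Ps, so Ps = 94.
Buyers pay Pb = 94 − 25 = 69; x' = -210 + 9·94 = 636.
Government outlay = subsidy × quantity = 25 × 636 = 15900.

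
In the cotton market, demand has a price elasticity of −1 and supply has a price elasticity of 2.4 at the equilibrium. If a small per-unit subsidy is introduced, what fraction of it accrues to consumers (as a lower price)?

For a small subsidy around the equilibrium, the benefit split depends on the relative slopes, which at a point are proportional to the elasticities.
Buyer share = εs/(εs + |εd|) = 2.4/(2.4 + 1) = 12/17; seller share = |εd|/(εs + |εd|) = 5/17.

Consumer share = 12/17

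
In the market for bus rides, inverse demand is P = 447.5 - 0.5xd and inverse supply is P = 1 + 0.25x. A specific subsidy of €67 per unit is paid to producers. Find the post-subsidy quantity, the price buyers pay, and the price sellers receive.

Pre-subsidy: 447.5 - 0.5x = 1 + 0.25x gives x* = 1786/3 and P* = 899/6.
With the subsidy, sellers receive Ps = Pb + 67 for each unit, where Pb is the price buyers pay.
On the curves, Pb = 447.5 - 0.5x and Ps = 1 + 0.25x; the wedge Ps − Pb = 67 gives 1 + 0.25x − (447.5 - 0.5x) = 67, so x' = 2054/3.
Then Pb = 447.5 − 0.5·(2054/3) = 631/6 and Ps = 1 + 0.25·(2054/3) = 1033/6.

x' = 2054/3; buyers pay 631/6; sellers receive 1033/6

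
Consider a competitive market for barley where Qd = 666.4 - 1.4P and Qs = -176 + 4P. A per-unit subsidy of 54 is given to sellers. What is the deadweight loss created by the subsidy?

Deadweight loss = 1512

Pre-subsidy: 666.4 - 1.4P = -176 + 4P gives P* = 156, Q* = 448.
With the subsidy, sellers receive Ps = Pb + 54 for each unit, where Pb is the price buyers pay.
Supply in terms of Pb becomes Qs = -176 + 4(Pb + 54) = 40 + 4Pb. Setting this equal to demand: 666.4 - 1.4Pb = 40 + 4Pb, so Pb = 116.
Sellers receive Ps = 116 + 54 = 170; Q' = 666.4 − 1.4·116 = 504.
The subsidy expands output by 504 − 448 = 56 past the efficient level; on those units the gap between marginal cost and willingness to pay runs from 0 up to 54.
DWL = ½ × 54 × 56 = 1512.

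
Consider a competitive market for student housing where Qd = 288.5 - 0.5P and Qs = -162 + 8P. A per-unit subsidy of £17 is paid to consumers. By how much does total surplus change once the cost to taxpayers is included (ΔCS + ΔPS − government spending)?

Pre-subsidy: 288.5 - 0.5P = -162 + 8P gives P* = 53, Q* = 262.
With the rebate, buyers effectively pay Pb = Ps − 17, where Ps is the price sellers receive.
Demand in terms of Ps becomes Qd = 288.5 − 0.5(Ps − 17) = 297 - 0.5Ps. Setting this equal to supply: 297 - 0.5Ps = -162 + 8Ps, so Ps = 54.
Buyers pay Pb = 54 − 17 = 37; Q' = -162 + 8·54 = 270.
ΔCS = ½(262 + 270)(53 − 37) = 4256; ΔPS = ½(262 + 270)(54 − 53) = 266.
Government spending = 17 × 270 = 4590.
Net change = 4256 + 266 − 4590 = -68. The loss equals the DWL triangle ½·17·8.

Net change in total surplus = -£68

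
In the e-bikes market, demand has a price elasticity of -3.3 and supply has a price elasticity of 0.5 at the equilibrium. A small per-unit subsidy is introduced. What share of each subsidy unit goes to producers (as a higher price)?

Producer share = 33/38

For a small subsidy around the equilibrium, the benefit split depends on the relative slopes, which at a point are proportional to the elasticities.
Buyer share = εs/(εs + |εd|) = 0.5/(0.5 + 3.3) = 5/38; seller share = |εd|/(εs + |εd|) = 33/38.
So producers capture 33/38 of the subsidy.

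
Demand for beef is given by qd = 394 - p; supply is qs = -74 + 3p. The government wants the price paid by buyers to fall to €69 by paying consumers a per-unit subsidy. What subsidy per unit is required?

Required subsidy s = €64 per unit

At a buyer price of 69, quantity demanded is 394 − 1·69 = 325.
Sellers supply 325 only when they receive ps with -74 + 3·ps = 325, i.e. ps = 133.
s = ps − pb = 133 − 69 = 64.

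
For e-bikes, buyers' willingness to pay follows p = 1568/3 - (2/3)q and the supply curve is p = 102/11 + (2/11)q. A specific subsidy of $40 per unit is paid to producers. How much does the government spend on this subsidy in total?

Pre-subsidy: 1568/3 - (2/3)q = 102/11 + (2/11)q gives q* = 8471/14 and p* = 835/7.
With the subsidy, sellers receive ps = pb + 40 for each unit, where pb is the price buyers pay.
On the curves, pb = 1568/3 - (2/3)q and ps = 102/11 + (2/11)q; the wedge ps − pb = 40 gives 102/11 + (2/11)q − (1568/3 - (2/3)q) = 40, so q' = 9131/14.
Then pb = 1568/3 − (2/3)·(9131/14) = 615/7 and ps = 102/11 + (2/11)·(9131/14) = 895/7.
Government outlay = subsidy × quantity = 40 × 9131/14 = 182620/7.

Government cost = 182620/7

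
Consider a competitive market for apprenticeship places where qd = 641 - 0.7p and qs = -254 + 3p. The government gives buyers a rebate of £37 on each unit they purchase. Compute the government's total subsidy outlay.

Government cost = £18229

Pre-subsidy: 641 - 0.7p = -254 + 3p gives p* = 8950/37, q* = 17452/37.
With the rebate, buyers effectively pay pb = ps − 37, where ps is the price sellers receive.
Demand in terms of ps becomes qd = 641 − 0.7(ps − 37) = 666.9 - 0.7ps. Setting this equal to supply: 666.9 - 0.7ps = -254 + 3ps, so ps = 9209/37.
Buyers pay pb = 9209/37 − 37 = 7840/37; q' = -254 + 3·(9209/37) = 18229/37.
Government outlay = subsidy × quantity = 37 × 18229/37 = 18229.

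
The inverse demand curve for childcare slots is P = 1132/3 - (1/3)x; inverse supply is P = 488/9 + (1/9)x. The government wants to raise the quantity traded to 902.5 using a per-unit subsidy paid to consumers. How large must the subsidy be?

Required subsidy s = 78 per unit

At x = 902.5, from the demand curve buyers pay Pb = 1132/3 − (1/3)·902.5 = 76.5; from the supply curve sellers need Ps = 488/9 + (1/9)·902.5 = 154.5.
The subsidy must fill the gap: s = Ps − Pb = 154.5 − 76.5 = 78.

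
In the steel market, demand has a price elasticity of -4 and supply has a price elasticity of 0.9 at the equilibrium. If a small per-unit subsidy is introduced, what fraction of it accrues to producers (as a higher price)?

Producer share = 40/49

For a small subsidy around the equilibrium, the benefit split depends on the relative slopes, which at a point are proportional to the elasticities.
Buyer share = εs/(εs + |εd|) = 0.9/(0.9 + 4) = 9/49; seller share = |εd|/(εs + |εd|) = 40/49.
So producers capture 40/49 of the subsidy.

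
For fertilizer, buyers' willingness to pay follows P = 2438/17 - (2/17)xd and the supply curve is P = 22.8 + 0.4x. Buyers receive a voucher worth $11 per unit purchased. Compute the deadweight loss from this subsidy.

Deadweight loss = $116.875

Pre-subsidy: 2438/17 - (2/17)x = 22.8 + 0.4x gives x* = 233 and P* = 116.
With the rebate, buyers effectively pay Pb = Ps − 11, where Ps is the price sellers receive.
On the curves, Pb = 2438/17 - (2/17)x and Ps = 22.8 + 0.4x; the wedge Ps − Pb = 11 gives 22.8 + 0.4x − (2438/17 - (2/17)x) = 11, so x' = 254.25.
Then Pb = 2438/17 − (2/17)·254.25 = 113.5 and Ps = 22.8 + 0.4·254.25 = 124.5.
The subsidy expands output by 254.25 − 233 = 21.25 past the efficient level; on those units the gap between marginal cost and willingness to pay runs from 0 up to 11.
DWL = ½ × 11 × 21.25 = 116.875.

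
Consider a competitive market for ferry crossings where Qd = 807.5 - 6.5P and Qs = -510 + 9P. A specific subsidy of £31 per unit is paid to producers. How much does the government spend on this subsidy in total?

Pre-subsidy: 807.5 - 6.5P = -510 + 9P gives P* = 85, Q* = 255.
With the subsidy, sellers receive Ps = Pb + 31 for each unit, where Pb is the price buyers pay.
Supply in terms of Pb becomes Qs = -510 + 9(Pb + 31) = -231 + 9Pb. Setting this equal to demand: 807.5 - 6.5Pb = -231 + 9Pb, so Pb = 67.
Sellers receive Ps = 67 + 31 = 98; Q' = 807.5 − 6.5·67 = 372.
Government outlay = subsidy × quantity = 31 × 372 = 11532.

Government cost = £11532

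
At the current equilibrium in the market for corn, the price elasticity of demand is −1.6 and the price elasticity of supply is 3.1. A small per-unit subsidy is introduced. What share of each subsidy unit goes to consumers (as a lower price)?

For a small subsidy around the equilibrium, the benefit split depends on the relative slopes, which at a point are proportional to the elasticities.
Buyer share = εs/(εs + |εd|) = 3.1/(3.1 + 1.6) = 31/47; seller share = |εd|/(εs + |εd|) = 16/47.

Consumer share = 31/47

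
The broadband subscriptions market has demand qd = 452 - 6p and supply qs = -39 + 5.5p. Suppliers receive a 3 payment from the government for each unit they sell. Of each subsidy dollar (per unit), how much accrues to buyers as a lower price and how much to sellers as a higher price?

Buyers gain 33/23 per unit; sellers gain 36/23 per unit

Pre-subsidy: 452 - 6p = -39 + 5.5p gives p* = 982/23, q* = 4504/23.
With the subsidy, sellers receive ps = pb + 3 for each unit, where pb is the price buyers pay.
Supply in terms of pb becomes qs = -39 + 5.5(pb + 3) = -22.5 + 5.5pb. Setting this equal to demand: 452 - 6pb = -22.5 + 5.5pb, so pb = 949/23.
Sellers receive ps = 949/23 + 3 = 1018/23; q' = 452 − 6·(949/23) = 4702/23.
Buyers' price falls by p* − pb = 982/23 − 949/23 = 33/23; sellers' price rises by ps − p* = 1018/23 − 982/23 = 36/23.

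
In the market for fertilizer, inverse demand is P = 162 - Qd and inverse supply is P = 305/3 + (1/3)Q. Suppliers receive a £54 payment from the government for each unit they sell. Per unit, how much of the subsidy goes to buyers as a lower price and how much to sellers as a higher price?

Buyers gain £40.5 per unit; sellers gain £13.5 per unit

Pre-subsidy: 162 - Q = 305/3 + (1/3)Q gives Q* = 45.25 and P* = 116.75.
With the subsidy, sellers receive Ps = Pb + 54 for each unit, where Pb is the price buyers pay.
On the curves, Pb = 162 - Q and Ps = 305/3 + (1/3)Q; the wedge Ps − Pb = 54 gives 305/3 + (1/3)Q − (162 - Q) = 54, so Q' = 85.75.
Then Pb = 162 − 1·85.75 = 76.25 and Ps = 305/3 + (1/3)·85.75 = 130.25.
Buyers' price falls by P* − Pb = 116.75 − 76.25 = 40.5; sellers' price rises by Ps − P* = 130.25 − 116.75 = 13.5.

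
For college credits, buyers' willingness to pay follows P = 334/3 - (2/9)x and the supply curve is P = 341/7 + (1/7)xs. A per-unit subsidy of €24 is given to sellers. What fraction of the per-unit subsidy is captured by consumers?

Consumer share = 14/23

Pre-subsidy: 334/3 - (2/9)x = 341/7 + (1/7)x gives x* = 3945/23 and P* = 1684/23.
With the subsidy, sellers receive Ps = Pb + 24 for each unit, where Pb is the price buyers pay.
On the curves, Pb = 334/3 - (2/9)x and Ps = 341/7 + (1/7)x; the wedge Ps − Pb = 24 gives 341/7 + (1/7)x − (334/3 - (2/9)x) = 24, so x' = 5457/23.
Then Pb = 334/3 − (2/9)·(5457/23) = 1348/23 and Ps = 341/7 + (1/7)·(5457/23) = 1900/23.
Buyers' price falls by P* − Pb = 1684/23 − 1348/23 = 336/23; sellers' price rises by Ps − P* = 1900/23 − 1684/23 = 216/23.
So consumers capture (336/23)/24 = 14/23 of each unit of subsidy.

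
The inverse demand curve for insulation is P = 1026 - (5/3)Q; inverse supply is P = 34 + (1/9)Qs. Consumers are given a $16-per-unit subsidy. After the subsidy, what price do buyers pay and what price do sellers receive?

Buyers pay $81; sellers receive $97

Pre-subsidy: 1026 - (5/3)Q = 34 + (1/9)Q gives Q* = 558 and P* = 96.
With the rebate, buyers effectively pay Pb = Ps − 16, where Ps is the price sellers receive.
On the curves, Pb = 1026 - (5/3)Q and Ps = 34 + (1/9)Q; the wedge Ps − Pb = 16 gives 34 + (1/9)Q − (1026 - (5/3)Q) = 16, so Q' = 567.
Then Pb = 1026 − (5/3)·567 = 81 and Ps = 34 + (1/9)·567 = 97.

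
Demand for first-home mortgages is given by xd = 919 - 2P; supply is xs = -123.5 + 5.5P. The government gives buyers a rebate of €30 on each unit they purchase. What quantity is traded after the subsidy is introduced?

Pre-subsidy: 919 - 2P = -123.5 + 5.5P gives P* = 139, x* = 641.
With the rebate, buyers effectively pay Pb = Ps − 30, where Ps is the price sellers receive.
Demand in terms of Ps becomes xd = 919 − 2(Ps − 30) = 979 - 2Ps. Setting this equal to supply: 979 - 2Ps = -123.5 + 5.5Ps, so Ps = 147.
Buyers pay Pb = 147 − 30 = 117; x' = -123.5 + 5.5·147 = 685.

x' = 685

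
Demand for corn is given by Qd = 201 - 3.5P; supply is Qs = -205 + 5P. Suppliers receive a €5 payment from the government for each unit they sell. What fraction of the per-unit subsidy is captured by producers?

Producer share = 7/17

Pre-subsidy: 201 - 3.5P = -205 + 5P gives P* = 812/17, Q* = 575/17.
With the subsidy, sellers receive Ps = Pb + 5 for each unit, where Pb is the price buyers pay.
Supply in terms of Pb becomes Qs = -205 + 5(Pb + 5) = -180 + 5Pb. Setting this equal to demand: 201 - 3.5Pb = -180 + 5Pb, so Pb = 762/17.
Sellers receive Ps = 762/17 + 5 = 847/17; Q' = 201 − 3.5·(762/17) = 750/17.
Buyers' price falls by P* − Pb = 812/17 − 762/17 = 50/17; sellers' price rises by Ps − P* = 847/17 − 812/17 = 35/17.
So producers capture (35/17)/5 = 7/17 of each unit of subsidy.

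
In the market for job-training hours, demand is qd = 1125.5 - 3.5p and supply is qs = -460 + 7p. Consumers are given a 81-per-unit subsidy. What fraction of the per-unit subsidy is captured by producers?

Pre-subsidy: 1125.5 - 3.5p = -460 + 7p gives p* = 151, q* = 597.
With the rebate, buyers effectively pay pb = ps − 81, where ps is the price sellers receive.
Demand in terms of ps becomes qd = 1125.5 − 3.5(ps − 81) = 1409 - 3.5ps. Setting this equal to supply: 1409 - 3.5ps = -460 + 7ps, so ps = 178.
Buyers pay pb = 178 − 81 = 97; q' = -460 + 7·178 = 786.
Buyers' price falls by p* − pb = 151 − 97 = 54; sellers' price rises by ps − p* = 178 − 151 = 27.
So producers capture 27/81 = 1/3 of each unit of subsidy.

Producer share = 1/3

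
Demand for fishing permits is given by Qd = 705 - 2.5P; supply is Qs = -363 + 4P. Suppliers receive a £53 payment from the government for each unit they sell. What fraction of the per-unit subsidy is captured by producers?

Pre-subsidy: 705 - 2.5P = -363 + 4P gives P* = 2136/13, Q* = 3825/13.
With the subsidy, sellers receive Ps = Pb + 53 for each unit, where Pb is the price buyers pay.
Supply in terms of Pb becomes Qs = -363 + 4(Pb + 53) = -151 + 4Pb. Setting this equal to demand: 705 - 2.5Pb = -151 + 4Pb, so Pb = 1712/13.
Sellers receive Ps = 1712/13 + 53 = 2401/13; Q' = 705 − 2.5·(1712/13) = 4885/13.
Buyers' price falls by P* − Pb = 2136/13 − 1712/13 = 424/13; sellers' price rises by Ps − P* = 2401/13 − 2136/13 = 265/13.
So producers capture (265/13)/53 = 5/13 of each unit of subsidy.

Producer share = 5/13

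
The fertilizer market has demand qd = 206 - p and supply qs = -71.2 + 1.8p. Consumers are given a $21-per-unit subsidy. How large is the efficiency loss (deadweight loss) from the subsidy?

Pre-subsidy: 206 - p = -71.2 + 1.8p gives p* = 99, q* = 107.
With the rebate, buyers effectively pay pb = ps − 21, where ps is the price sellers receive.
Demand in terms of ps becomes qd = 206 − 1(ps − 21) = 227 - ps. Setting this equal to supply: 227 - ps = -71.2 + 1.8ps, so ps = 106.5.
Buyers pay pb = 106.5 − 21 = 85.5; q' = -71.2 + 1.8·106.5 = 120.5.
The subsidy expands output by 120.5 − 107 = 13.5 past the efficient level; on those units the gap between marginal cost and willingness to pay runs from 0 up to 21.
DWL = ½ × 21 × 13.5 = 141.75.

Deadweight loss = $141.75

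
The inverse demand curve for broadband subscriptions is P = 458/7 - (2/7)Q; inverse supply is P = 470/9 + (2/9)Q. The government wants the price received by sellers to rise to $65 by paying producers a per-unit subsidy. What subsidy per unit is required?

At a seller price of 65, quantity supplied is -235 + 4.5·65 = 57.5.
Buyers absorb 57.5 only when they pay Pb = 458/7 − (2/7)·57.5 = 49.
s = Ps − Pb = 65 − 49 = 16.

Required subsidy s = $16 per unit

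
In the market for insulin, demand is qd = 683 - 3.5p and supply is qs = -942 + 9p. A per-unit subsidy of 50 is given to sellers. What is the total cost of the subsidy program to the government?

Pre-subsidy: 683 - 3.5p = -942 + 9p gives p* = 130, q* = 228.
With the subsidy, sellers receive ps = pb + 50 for each unit, where pb is the price buyers pay.
Supply in terms of pb becomes qs = -942 + 9(pb + 50) = -492 + 9pb. Setting this equal to demand: 683 - 3.5pb = -492 + 9pb, so pb = 94.
Sellers receive ps = 94 + 50 = 144; q' = 683 − 3.5·94 = 354.
Government outlay = subsidy × quantity = 50 × 354 = 17700.

Government cost = 17700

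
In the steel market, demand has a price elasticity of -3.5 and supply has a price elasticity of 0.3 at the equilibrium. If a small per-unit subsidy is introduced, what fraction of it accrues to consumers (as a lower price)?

For a small subsidy around the equilibrium, the benefit split depends on the relative slopes, which at a point are proportional to the elasticities.
Buyer share = εs/(εs + |εd|) = 0.3/(0.3 + 3.5) = 3/38; seller share = |εd|/(εs + |εd|) = 35/38.

Consumer share = 3/38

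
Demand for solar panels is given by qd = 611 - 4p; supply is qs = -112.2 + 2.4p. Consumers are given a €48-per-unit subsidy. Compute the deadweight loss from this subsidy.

Pre-subsidy: 611 - 4p = -112.2 + 2.4p gives p* = 113, q* = 159.
With the rebate, buyers effectively pay pb = ps − 48, where ps is the price sellers receive.
Demand in terms of ps becomes qd = 611 − 4(ps − 48) = 803 - 4ps. Setting this equal to supply: 803 - 4ps = -112.2 + 2.4ps, so ps = 143.
Buyers pay pb = 143 − 48 = 95; q' = -112.2 + 2.4·143 = 231.
The subsidy expands output by 231 − 159 = 72 past the efficient level; on those units the gap between marginal cost and willingness to pay runs from 0 up to 48.
DWL = ½ × 48 × 72 = 1728.

Deadweight loss = €1728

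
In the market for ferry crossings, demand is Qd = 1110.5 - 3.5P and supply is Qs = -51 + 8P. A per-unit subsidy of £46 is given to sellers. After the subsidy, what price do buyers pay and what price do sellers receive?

Pre-subsidy: 1110.5 - 3.5P = -51 + 8P gives P* = 101, Q* = 757.
With the subsidy, sellers receive Ps = Pb + 46 for each unit, where Pb is the price buyers pay.
Supply in terms of Pb becomes Qs = -51 + 8(Pb + 46) = 317 + 8Pb. Setting this equal to demand: 1110.5 - 3.5Pb = 317 + 8Pb, so Pb = 69.
Sellers receive Ps = 69 + 46 = 115; Q' = 1110.5 − 3.5·69 = 869.

Buyers pay £69; sellers receive £115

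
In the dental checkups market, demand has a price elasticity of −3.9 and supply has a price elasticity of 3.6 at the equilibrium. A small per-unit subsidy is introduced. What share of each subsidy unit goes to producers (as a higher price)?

For a small subsidy around the equilibrium, the benefit split depends on the relative slopes, which at a point are proportional to the elasticities.
Buyer share = εs/(εs + |εd|) = 3.6/(3.6 + 3.9) = 0.48; seller share = |εd|/(εs + |εd|) = 0.52.
So producers capture 0.52 of the subsidy.

Producer share = 0.52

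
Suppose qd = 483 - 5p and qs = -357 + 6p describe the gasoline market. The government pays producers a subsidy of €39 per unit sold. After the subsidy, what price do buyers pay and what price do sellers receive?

Pre-subsidy: 483 - 5p = -357 + 6p gives p* = 840/11, q* = 1113/11.
With the subsidy, sellers receive ps = pb + 39 for each unit, where pb is the price buyers pay.
Supply in terms of pb becomes qs = -357 + 6(pb + 39) = -123 + 6pb. Setting this equal to demand: 483 - 5pb = -123 + 6pb, so pb = 606/11.
Sellers receive ps = 606/11 + 39 = 1035/11; q' = 483 − 5·(606/11) = 2283/11.

Buyers pay 606/11; sellers receive 1035/11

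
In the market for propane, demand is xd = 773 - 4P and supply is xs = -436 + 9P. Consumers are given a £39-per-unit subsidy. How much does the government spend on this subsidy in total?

Pre-subsidy: 773 - 4P = -436 + 9P gives P* = 93, x* = 401.
With the rebate, buyers effectively pay Pb = Ps − 39, where Ps is the price sellers receive.
Demand in terms of Ps becomes xd = 773 − 4(Ps − 39) = 929 - 4Ps. Setting this equal to supply: 929 - 4Ps = -436 + 9Ps, so Ps = 105.
Buyers pay Pb = 105 − 39 = 66; x' = -436 + 9·105 = 509.
Government outlay = subsidy × quantity = 39 × 509 = 19851.

Government cost = £19851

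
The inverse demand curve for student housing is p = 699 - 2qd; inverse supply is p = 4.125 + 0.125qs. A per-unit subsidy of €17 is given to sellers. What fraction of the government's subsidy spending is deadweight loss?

DWL / government spending = 4/335

Pre-subsidy: 699 - 2q = 4.125 + 0.125q gives q* = 327 and p* = 45.
With the subsidy, sellers receive ps = pb + 17 for each unit, where pb is the price buyers pay.
On the curves, pb = 699 - 2q and ps = 4.125 + 0.125q; the wedge ps − pb = 17 gives 4.125 + 0.125q − (699 - 2q) = 17, so q' = 335.
Then pb = 699 − 2·335 = 29 and ps = 4.125 + 0.125·335 = 46.
ΔCS = ½(327 + 335)(45 − 29) = 5296; ΔPS = ½(327 + 335)(46 − 45) = 331.
Government spending = 17 × 335 = 5695.
DWL = ½ × 17 × (335 − 327) = 68; fraction = 68 / 5695 = 4/335.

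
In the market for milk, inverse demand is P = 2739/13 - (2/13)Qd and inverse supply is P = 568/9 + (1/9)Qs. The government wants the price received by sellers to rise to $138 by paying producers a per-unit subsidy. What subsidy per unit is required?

Required subsidy s = $31 per unit

At a seller price of 138, quantity supplied is -568 + 9·138 = 674.
Buyers absorb 674 only when they pay Pb = 2739/13 − (2/13)·674 = 107.
s = Ps − Pb = 138 − 107 = 31.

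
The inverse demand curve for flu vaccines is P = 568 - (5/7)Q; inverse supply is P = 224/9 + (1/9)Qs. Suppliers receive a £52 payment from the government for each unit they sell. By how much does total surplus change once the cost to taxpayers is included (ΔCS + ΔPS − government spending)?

Pre-subsidy: 568 - (5/7)Q = 224/9 + (1/9)Q gives Q* = 658 and P* = 98.
With the subsidy, sellers receive Ps = Pb + 52 for each unit, where Pb is the price buyers pay.
On the curves, Pb = 568 - (5/7)Q and Ps = 224/9 + (1/9)Q; the wedge Ps − Pb = 52 gives 224/9 + (1/9)Q − (568 - (5/7)Q) = 52, so Q' = 721.
Then Pb = 568 − (5/7)·721 = 53 and Ps = 224/9 + (1/9)·721 = 105.
ΔCS = ½(658 + 721)(98 − 53) = 31027.5; ΔPS = ½(658 + 721)(105 − 98) = 4826.5.
Government spending = 52 × 721 = 37492.
Net change = 31027.5 + 4826.5 − 37492 = -1638. The loss equals the DWL triangle ½·52·63.

Net change in total surplus = -£1638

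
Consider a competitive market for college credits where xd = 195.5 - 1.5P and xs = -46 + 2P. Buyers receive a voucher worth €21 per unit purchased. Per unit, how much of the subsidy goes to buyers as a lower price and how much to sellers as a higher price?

Buyers gain €12 per unit; sellers gain €9 per unit

Pre-subsidy: 195.5 - 1.5P = -46 + 2P gives P* = 69, x* = 92.
With the rebate, buyers effectively pay Pb = Ps − 21, where Ps is the price sellers receive.
Demand in terms of Ps becomes xd = 195.5 − 1.5(Ps − 21) = 227 - 1.5Ps. Setting this equal to supply: 227 - 1.5Ps = -46 + 2Ps, so Ps = 78.
Buyers pay Pb = 78 − 21 = 57; x' = -46 + 2·78 = 110.
Buyers' price falls by P* − Pb = 69 − 57 = 12; sellers' price rises by Ps − P* = 78 − 69 = 9.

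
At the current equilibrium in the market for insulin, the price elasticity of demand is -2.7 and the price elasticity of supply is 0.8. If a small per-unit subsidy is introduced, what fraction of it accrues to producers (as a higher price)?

For a small subsidy around the equilibrium, the benefit split depends on the relative slopes, which at a point are proportional to the elasticities.
Buyer share = εs/(εs + |εd|) = 0.8/(0.8 + 2.7) = 8/35; seller share = |εd|/(εs + |εd|) = 27/35.
So producers capture 27/35 of the subsidy.

Producer share = 27/35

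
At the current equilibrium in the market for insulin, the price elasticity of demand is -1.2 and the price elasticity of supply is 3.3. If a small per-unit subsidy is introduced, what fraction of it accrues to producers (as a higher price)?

For a small subsidy around the equilibrium, the benefit split depends on the relative slopes, which at a point are proportional to the elasticities.
Buyer share = εs/(εs + |εd|) = 3.3/(3.3 + 1.2) = 11/15; seller share = |εd|/(εs + |εd|) = 4/15.
So producers capture 4/15 of the subsidy.

Producer share = 4/15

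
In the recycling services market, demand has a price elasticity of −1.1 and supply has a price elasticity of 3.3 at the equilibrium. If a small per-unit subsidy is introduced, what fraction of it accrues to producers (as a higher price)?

For a small subsidy around the equilibrium, the benefit split depends on the relative slopes, which at a point are proportional to the elasticities.
Buyer share = εs/(εs + |εd|) = 3.3/(3.3 + 1.1) = 0.75; seller share = |εd|/(εs + |εd|) = 0.25.
So producers capture 0.25 of the subsidy.

Producer share = 0.25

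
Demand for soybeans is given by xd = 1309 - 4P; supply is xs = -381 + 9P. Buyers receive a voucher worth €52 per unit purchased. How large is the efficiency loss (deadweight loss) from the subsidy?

Deadweight loss = €3744

Pre-subsidy: 1309 - 4P = -381 + 9P gives P* = 130, x* = 789.
With the rebate, buyers effectively pay Pb = Ps − 52, where Ps is the price sellers receive.
Demand in terms of Ps becomes xd = 1309 − 4(Ps − 52) = 1517 - 4Ps. Setting this equal to supply: 1517 - 4Ps = -381 + 9Ps, so Ps = 146.
Buyers pay Pb = 146 − 52 = 94; x' = -381 + 9·146 = 933.
The subsidy expands output by 933 − 789 = 144 past the efficient level; on those units the gap between marginal cost and willingness to pay runs from 0 up to 52.
DWL = ½ × 52 × 144 = 3744.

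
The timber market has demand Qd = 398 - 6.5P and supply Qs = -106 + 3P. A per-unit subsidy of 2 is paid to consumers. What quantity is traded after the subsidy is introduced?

Pre-subsidy: 398 - 6.5P = -106 + 3P gives P* = 1008/19, Q* = 1010/19.
With the rebate, buyers effectively pay Pb = Ps − 2, where Ps is the price sellers receive.
Demand in terms of Ps becomes Qd = 398 − 6.5(Ps − 2) = 411 - 6.5Ps. Setting this equal to supply: 411 - 6.5Ps = -106 + 3Ps, so Ps = 1034/19.
Buyers pay Pb = 1034/19 − 2 = 996/19; Q' = -106 + 3·(1034/19) = 1088/19.

Q' = 1088/19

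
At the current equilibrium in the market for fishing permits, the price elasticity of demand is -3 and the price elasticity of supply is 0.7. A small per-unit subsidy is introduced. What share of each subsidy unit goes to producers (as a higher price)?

For a small subsidy around the equilibrium, the benefit split depends on the relative slopes, which at a point are proportional to the elasticities.
Buyer share = εs/(εs + |εd|) = 0.7/(0.7 + 3) = 7/37; seller share = |εd|/(εs + |εd|) = 30/37.
So producers capture 30/37 of the subsidy.

Producer share = 30/37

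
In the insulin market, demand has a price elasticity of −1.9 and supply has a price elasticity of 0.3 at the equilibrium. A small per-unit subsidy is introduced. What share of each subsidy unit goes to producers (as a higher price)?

For a small subsidy around the equilibrium, the benefit split depends on the relative slopes, which at a point are proportional to the elasticities.
Buyer share = εs/(εs + |εd|) = 0.3/(0.3 + 1.9) = 3/22; seller share = |εd|/(εs + |εd|) = 19/22.
So producers capture 19/22 of the subsidy.

Producer share = 19/22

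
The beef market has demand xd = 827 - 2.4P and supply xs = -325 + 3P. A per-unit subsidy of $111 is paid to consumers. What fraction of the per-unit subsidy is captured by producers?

Pre-subsidy: 827 - 2.4P = -325 + 3P gives P* = 640/3, x* = 315.
With the rebate, buyers effectively pay Pb = Ps − 111, where Ps is the price sellers receive.
Demand in terms of Ps becomes xd = 827 − 2.4(Ps − 111) = 1093.4 - 2.4Ps. Setting this equal to supply: 1093.4 - 2.4Ps = -325 + 3Ps, so Ps = 788/3.
Buyers pay Pb = 788/3 − 111 = 455/3; x' = -325 + 3·(788/3) = 463.
Buyers' price falls by P* − Pb = 640/3 − 455/3 = 185/3; sellers' price rises by Ps − P* = 788/3 − 640/3 = 148/3.
So producers capture (148/3)/111 = 4/9 of each unit of subsidy.

Producer share = 4/9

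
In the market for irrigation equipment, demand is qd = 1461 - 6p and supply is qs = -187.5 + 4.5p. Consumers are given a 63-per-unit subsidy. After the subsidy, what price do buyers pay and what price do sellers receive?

Pre-subsidy: 1461 - 6p = -187.5 + 4.5p gives p* = 157, q* = 519.
With the rebate, buyers effectively pay pb = ps − 63, where ps is the price sellers receive.
Demand in terms of ps becomes qd = 1461 − 6(ps − 63) = 1839 - 6ps. Setting this equal to supply: 1839 - 6ps = -187.5 + 4.5ps, so ps = 193.
Buyers pay pb = 193 − 63 = 130; q' = -187.5 + 4.5·193 = 681.

Buyers pay 130; sellers receive 193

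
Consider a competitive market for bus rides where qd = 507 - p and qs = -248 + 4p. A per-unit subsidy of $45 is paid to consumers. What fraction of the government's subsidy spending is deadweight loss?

DWL / government spending = 9/196

Pre-subsidy: 507 - p = -248 + 4p gives p* = 151, q* = 356.
With the rebate, buyers effectively pay pb = ps − 45, where ps is the price sellers receive.
Demand in terms of ps becomes qd = 507 − 1(ps − 45) = 552 - ps. Setting this equal to supply: 552 - ps = -248 + 4ps, so ps = 160.
Buyers pay pb = 160 − 45 = 115; q' = -248 + 4·160 = 392.
ΔCS = ½(356 + 392)(151 − 115) = 13464; ΔPS = ½(356 + 392)(160 − 151) = 3366.
Government spending = 45 × 392 = 17640.
DWL = ½ × 45 × (392 − 356) = 810; fraction = 810 / 17640 = 9/196.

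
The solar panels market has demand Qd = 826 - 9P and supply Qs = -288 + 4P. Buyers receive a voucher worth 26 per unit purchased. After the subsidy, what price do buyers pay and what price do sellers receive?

Pre-subsidy: 826 - 9P = -288 + 4P gives P* = 1114/13, Q* = 712/13.
With the rebate, buyers effectively pay Pb = Ps − 26, where Ps is the price sellers receive.
Demand in terms of Ps becomes Qd = 826 − 9(Ps − 26) = 1060 - 9Ps. Setting this equal to supply: 1060 - 9Ps = -288 + 4Ps, so Ps = 1348/13.
Buyers pay Pb = 1348/13 − 26 = 1010/13; Q' = -288 + 4·(1348/13) = 1648/13.

Buyers pay 1010/13; sellers receive 1348/13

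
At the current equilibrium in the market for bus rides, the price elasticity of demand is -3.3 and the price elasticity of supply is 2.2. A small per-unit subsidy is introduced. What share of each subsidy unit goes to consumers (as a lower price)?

For a small subsidy around the equilibrium, the benefit split depends on the relative slopes, which at a point are proportional to the elasticities.
Buyer share = εs/(εs + |εd|) = 2.2/(2.2 + 3.3) = 0.4; seller share = |εd|/(εs + |εd|) = 0.6.

Consumer share = 0.4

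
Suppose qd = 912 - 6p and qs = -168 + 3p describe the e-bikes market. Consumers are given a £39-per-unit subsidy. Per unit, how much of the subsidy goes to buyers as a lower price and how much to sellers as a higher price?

Pre-subsidy: 912 - 6p = -168 + 3p gives p* = 120, q* = 192.
With the rebate, buyers effectively pay pb = ps − 39, where ps is the price sellers receive.
Demand in terms of ps becomes qd = 912 − 6(ps − 39) = 1146 - 6ps. Setting this equal to supply: 1146 - 6ps = -168 + 3ps, so ps = 146.
Buyers pay pb = 146 − 39 = 107; q' = -168 + 3·146 = 270.
Buyers' price falls by p* − pb = 120 − 107 = 13; sellers' price rises by ps − p* = 146 − 120 = 26.

Buyers gain £13 per unit; sellers gain £26 per unit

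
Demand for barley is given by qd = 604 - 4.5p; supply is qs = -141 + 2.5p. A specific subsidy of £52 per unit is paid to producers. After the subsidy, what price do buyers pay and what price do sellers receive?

Buyers pay 615/7; sellers receive 979/7

Pre-subsidy: 604 - 4.5p = -141 + 2.5p gives p* = 745/7, q* = 1751/14.
With the subsidy, sellers receive ps = pb + 52 for each unit, where pb is the price buyers pay.
Supply in terms of pb becomes qs = -141 + 2.5(pb + 52) = -11 + 2.5pb. Setting this equal to demand: 604 - 4.5pb = -11 + 2.5pb, so pb = 615/7.
Sellers receive ps = 615/7 + 52 = 979/7; q' = 604 − 4.5·(615/7) = 2921/14.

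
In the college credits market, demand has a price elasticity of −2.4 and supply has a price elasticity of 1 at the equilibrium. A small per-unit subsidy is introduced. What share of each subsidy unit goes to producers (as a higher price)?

Producer share = 12/17

For a small subsidy around the equilibrium, the benefit split depends on the relative slopes, which at a point are proportional to the elasticities.
Buyer share = εs/(εs + |εd|) = 1/(1 + 2.4) = 5/17; seller share = |εd|/(εs + |εd|) = 12/17.
So producers capture 12/17 of the subsidy.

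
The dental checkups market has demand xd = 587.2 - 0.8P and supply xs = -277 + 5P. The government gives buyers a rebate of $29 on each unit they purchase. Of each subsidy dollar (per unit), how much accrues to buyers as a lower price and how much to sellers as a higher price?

Buyers gain $25 per unit; sellers gain $4 per unit

Pre-subsidy: 587.2 - 0.8P = -277 + 5P gives P* = 149, x* = 468.
With the rebate, buyers effectively pay Pb = Ps − 29, where Ps is the price sellers receive.
Demand in terms of Ps becomes xd = 587.2 − 0.8(Ps − 29) = 610.4 - 0.8Ps. Setting this equal to supply: 610.4 - 0.8Ps = -277 + 5Ps, so Ps = 153.
Buyers pay Pb = 153 − 29 = 124; x' = -277 + 5·153 = 488.
Buyers' price falls by P* − Pb = 149 − 124 = 25; sellers' price rises by Ps − P* = 153 − 149 = 4.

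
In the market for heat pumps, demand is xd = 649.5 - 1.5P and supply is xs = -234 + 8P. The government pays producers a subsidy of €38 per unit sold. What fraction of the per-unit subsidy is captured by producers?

Producer share = 3/19

Pre-subsidy: 649.5 - 1.5P = -234 + 8P gives P* = 93, x* = 510.
With the subsidy, sellers receive Ps = Pb + 38 for each unit, where Pb is the price buyers pay.
Supply in terms of Pb becomes xs = -234 + 8(Pb + 38) = 70 + 8Pb. Setting this equal to demand: 649.5 - 1.5Pb = 70 + 8Pb, so Pb = 61.
Sellers receive Ps = 61 + 38 = 99; x' = 649.5 − 1.5·61 = 558.
Buyers' price falls by P* − Pb = 93 − 61 = 32; sellers' price rises by Ps − P* = 99 − 93 = 6.
So producers capture 6/38 = 3/19 of each unit of subsidy.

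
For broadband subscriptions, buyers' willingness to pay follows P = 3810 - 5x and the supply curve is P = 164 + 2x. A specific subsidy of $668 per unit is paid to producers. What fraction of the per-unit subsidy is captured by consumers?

Pre-subsidy: 3810 - 5x = 164 + 2x gives x* = 3646/7 and P* = 8440/7.
With the subsidy, sellers receive Ps = Pb + 668 for each unit, where Pb is the price buyers pay.
On the curves, Pb = 3810 - 5x and Ps = 164 + 2x; the wedge Ps − Pb = 668 gives 164 + 2x − (3810 - 5x) = 668, so x' = 4314/7.
Then Pb = 3810 − 5·(4314/7) = 5100/7 and Ps = 164 + 2·(4314/7) = 9776/7.
Buyers' price falls by P* − Pb = 8440/7 − 5100/7 = 3340/7; sellers' price rises by Ps − P* = 9776/7 − 8440/7 = 1336/7.
So consumers capture (3340/7)/668 = 5/7 of each unit of subsidy.

Consumer share = 5/7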